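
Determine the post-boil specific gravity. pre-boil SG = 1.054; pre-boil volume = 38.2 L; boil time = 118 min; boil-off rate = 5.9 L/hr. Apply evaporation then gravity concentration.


V_post = V_pre − rate·(t/60);  SG_post = 1 + (SG_pre−1)·V_pre/V_post
V_post = 38.2 − 5.9·(118/60) = 26.5967
SG_post = 1 + (1.054 − 1)·38.2/26.5967

1.0776


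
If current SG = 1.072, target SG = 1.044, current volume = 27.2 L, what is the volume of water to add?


V_water = V·((SG_curr − 1)/(SG_target − 1) − 1)
V_water = 27.2·((1.072 − 1)/(1.044 − 1) − 1)

17.3091 L


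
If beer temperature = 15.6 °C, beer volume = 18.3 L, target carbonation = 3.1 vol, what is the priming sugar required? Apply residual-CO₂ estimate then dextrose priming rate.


residual = 14.695·(0.01821 + 0.09011·e^(−0.04·T));  sugar = (target − residual)·4.0·V
residual = 14.695·(0.01821 + 0.09011·e^(−0.04·15.6)) = 0.9771
sugar = (3.1 − 0.9771)·4.0·18.3

155.3977 g


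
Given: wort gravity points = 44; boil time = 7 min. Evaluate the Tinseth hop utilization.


U = 1.65·0.000125^(GP/1000) · (1 − e^(−0.04·t))/4.15
bigness = 1.65·0.000125^(44/1000) = 1.1111
boil_factor = (1 − e^(−0.04·7))/4.15 = 0.0588
U = 1.1111 · 0.0588

0.0654


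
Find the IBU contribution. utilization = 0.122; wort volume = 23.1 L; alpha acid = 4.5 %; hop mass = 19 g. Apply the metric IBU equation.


IBU = (α/100)·mass·U·1000 / V
IBU = (4.5/100)·19·0.122·1000 / 23.1

4.5156 IBU


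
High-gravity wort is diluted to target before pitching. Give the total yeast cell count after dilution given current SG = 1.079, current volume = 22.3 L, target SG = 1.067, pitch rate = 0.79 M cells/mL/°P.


V_w = V·((SG_c−1)/(SG_t−1)−1);  °P = 259 − 259/SG_t;  cells = rate·(V+V_w)·°P
V_w = 22.3·((1.079−1)/(1.067−1)−1) = 3.9940
V_final = 22.3 + 3.9940 = 26.2940
°P = 259 − 259/1.067 = 16.2634
cells = 0.79·26.2940·16.2634

337.8270 billion cells


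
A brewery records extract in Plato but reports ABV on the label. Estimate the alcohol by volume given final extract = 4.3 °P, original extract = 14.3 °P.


SG = 259/(259 − P);  ABV = (OG − FG)·131.25
OG = 259/(259 − 14.3) = 1.0584
FG = 259/(259 − 4.3) = 1.0169
ABV = (1.0584 − 1.0169)·131.25

5.4543 % ABV


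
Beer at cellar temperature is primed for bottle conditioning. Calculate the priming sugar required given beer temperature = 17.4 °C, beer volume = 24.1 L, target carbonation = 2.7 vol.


residual = 14.695·(0.01821 + 0.09011·e^(−0.04·T));  sugar = (target − residual)·4.0·V
residual = 14.695·(0.01821 + 0.09011·e^(−0.04·17.4)) = 0.9278
sugar = (2.7 − 0.9278)·4.0·24.1

170.8407 g


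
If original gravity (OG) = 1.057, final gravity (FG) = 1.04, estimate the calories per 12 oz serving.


ABW = (OG−FG)·131.25·0.79/FG;  °P = 259 − 259/SG (for OG→OE and FG→AE);  RE = 0.1808·OE + 0.8192·AE;  Cal = (6.9·ABW + 4·(RE−0.1))·FG·3.55
ABW = (1.057 − 1.04)·131.25·0.79/1.04 = 1.6949
OE = 259 − 259/1.057 = 13.9669 °P
AE = 259 − 259/1.04 = 9.9615 °P
RE = 0.1808·13.9669 + 0.8192·9.9615 = 10.6857 °P
Cal = (6.9·1.6949 + 4·(10.6857−0.1))·1.04·3.55

199.5067 kcal


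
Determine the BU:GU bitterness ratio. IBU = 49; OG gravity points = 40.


BU:GU = IBU / OG_points
BU:GU = 49 / 40

1.2250


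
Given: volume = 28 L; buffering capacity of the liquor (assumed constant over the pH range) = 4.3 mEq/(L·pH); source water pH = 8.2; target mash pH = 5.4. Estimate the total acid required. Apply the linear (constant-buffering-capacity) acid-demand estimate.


acid = buffering capacity · (pH_source − pH_target) · V
acid = 4.3 · (8.2 − 5.4) · 28

337.1200 mEq


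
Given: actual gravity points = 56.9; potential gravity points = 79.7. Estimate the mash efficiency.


efficiency = actual / potential × 100
efficiency = 56.9 / 79.7 × 100

71.3927 %


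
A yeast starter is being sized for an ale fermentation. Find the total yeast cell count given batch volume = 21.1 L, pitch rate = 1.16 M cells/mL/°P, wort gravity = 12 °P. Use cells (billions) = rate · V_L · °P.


cells = 1.16 · 21.1 · 12

293.7120 billion cells


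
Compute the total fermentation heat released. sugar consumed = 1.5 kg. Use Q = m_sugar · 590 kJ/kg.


Q = 1.5 · 590

885.0000 kJ


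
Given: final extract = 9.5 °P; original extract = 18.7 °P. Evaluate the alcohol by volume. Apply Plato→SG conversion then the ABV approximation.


SG = 259/(259 − P);  ABV = (OG − FG)·131.25
OG = 259/(259 − 18.7) = 1.0778
FG = 259/(259 − 9.5) = 1.0381
ABV = (1.0778 − 1.0381)·131.25

5.2163 % ABV


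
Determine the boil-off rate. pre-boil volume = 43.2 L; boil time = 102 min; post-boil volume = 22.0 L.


rate = (V_pre − V_post) / (t_min/60)
rate = (43.2 − 22.0) / (102/60)

12.4706 L/hr


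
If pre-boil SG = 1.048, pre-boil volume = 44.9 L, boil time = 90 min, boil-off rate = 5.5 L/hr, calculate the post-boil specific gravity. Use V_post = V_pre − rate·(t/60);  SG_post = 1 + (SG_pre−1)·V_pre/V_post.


V_post = 44.9 − 5.5·(90/60) = 36.6500
SG_post = 1 + (1.048 − 1)·44.9/36.6500

1.0588


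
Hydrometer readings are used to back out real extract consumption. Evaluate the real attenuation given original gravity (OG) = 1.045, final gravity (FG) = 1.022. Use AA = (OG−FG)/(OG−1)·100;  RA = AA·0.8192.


AA = (1.045 − 1.022)/(1.045 − 1)·100 = 51.1111
RA = 51.1111·0.8192

41.8702 %


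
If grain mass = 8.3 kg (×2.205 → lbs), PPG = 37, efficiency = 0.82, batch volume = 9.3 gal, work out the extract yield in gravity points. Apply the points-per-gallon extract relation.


points = lbs × PPG × eff / vol
lbs = 8.3 × 2.205 = 18.3015
points = 18.3015 × 37 × 0.82 / 9.3

59.7062 points


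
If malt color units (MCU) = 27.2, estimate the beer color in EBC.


SRM = 1.4922·MCU^0.6859;  EBC = SRM·1.97
SRM = 1.4922·27.2^0.6859 = 14.3813
EBC = 14.3813·1.97

28.3311 EBC


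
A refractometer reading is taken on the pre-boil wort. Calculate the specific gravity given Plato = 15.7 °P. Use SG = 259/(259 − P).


SG = 259/(259 − 15.7)

1.0645


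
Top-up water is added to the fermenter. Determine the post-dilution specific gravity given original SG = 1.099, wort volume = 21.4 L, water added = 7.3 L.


SG_new = 1 + (SG_old − 1)·V_old/(V_old + V_water)
pts = (1.099 − 1)·1000·21.4/(21.4 + 7.3) = 73.8188
SG_new = 1 + 73.8188/1000

1.0738


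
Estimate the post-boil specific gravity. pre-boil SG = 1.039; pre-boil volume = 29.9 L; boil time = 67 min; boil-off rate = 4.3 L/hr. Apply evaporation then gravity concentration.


V_post = V_pre − rate·(t/60);  SG_post = 1 + (SG_pre−1)·V_pre/V_post
V_post = 29.9 − 4.3·(67/60) = 25.0983
SG_post = 1 + (1.039 − 1)·29.9/25.0983

1.0465


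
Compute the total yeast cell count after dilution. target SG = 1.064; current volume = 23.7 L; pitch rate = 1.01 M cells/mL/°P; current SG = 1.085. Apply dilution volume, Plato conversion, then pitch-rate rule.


V_w = V·((SG_c−1)/(SG_t−1)−1);  °P = 259 − 259/SG_t;  cells = rate·(V+V_w)·°P
V_w = 23.7·((1.085−1)/(1.064−1)−1) = 7.7766
V_final = 23.7 + 7.7766 = 31.4766
°P = 259 − 259/1.064 = 15.5789
cells = 1.01·31.4766·15.5789

495.2754 billion cells


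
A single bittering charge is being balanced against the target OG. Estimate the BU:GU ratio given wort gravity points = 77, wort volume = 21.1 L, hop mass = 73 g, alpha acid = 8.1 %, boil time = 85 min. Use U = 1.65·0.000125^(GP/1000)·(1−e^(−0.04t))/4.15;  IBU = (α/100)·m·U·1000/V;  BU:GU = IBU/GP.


U = 1.65·0.000125^(77/1000)·(1−e^(−0.04·85))/4.15 = 0.1924
IBU = (8.1/100)·73·0.1924·1000/21.1 = 53.9116
BU:GU = 53.9116/77

0.7002


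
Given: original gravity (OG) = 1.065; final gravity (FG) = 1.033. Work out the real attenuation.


AA = (OG−FG)/(OG−1)·100;  RA = AA·0.8192
AA = (1.065 − 1.033)/(1.065 − 1)·100 = 49.2308
RA = 49.2308·0.8192

40.3298 %


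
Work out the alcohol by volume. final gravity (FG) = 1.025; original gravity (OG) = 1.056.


ABV = (OG − FG) · 131.25
ABV = (1.056 − 1.025) · 131.25

4.0688 % ABV


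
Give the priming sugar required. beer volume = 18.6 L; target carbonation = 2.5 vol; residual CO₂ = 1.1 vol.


sugar = (target − residual)·4.0·V
sugar = (2.5 − 1.1)·4.0·18.6

104.1600 g


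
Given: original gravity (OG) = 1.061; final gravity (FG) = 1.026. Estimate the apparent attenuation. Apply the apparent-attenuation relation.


AA = (OG − FG)/(OG − 1) · 100
AA = (1.061 − 1.026)/(1.061 − 1) · 100

57.3770 %


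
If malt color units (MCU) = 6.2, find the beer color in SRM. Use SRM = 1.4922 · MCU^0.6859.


SRM = 1.4922 · 6.2^0.6859

5.2159 SRM


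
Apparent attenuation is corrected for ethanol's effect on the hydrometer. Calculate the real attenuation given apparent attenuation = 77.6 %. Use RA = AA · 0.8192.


RA = 77.6 · 0.8192

63.5699 %


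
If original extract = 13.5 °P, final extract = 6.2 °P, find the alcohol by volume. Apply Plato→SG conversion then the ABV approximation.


SG = 259/(259 − P);  ABV = (OG − FG)·131.25
OG = 259/(259 − 13.5) = 1.0550
FG = 259/(259 − 6.2) = 1.0245
ABV = (1.0550 − 1.0245)·131.25

3.9985 % ABV


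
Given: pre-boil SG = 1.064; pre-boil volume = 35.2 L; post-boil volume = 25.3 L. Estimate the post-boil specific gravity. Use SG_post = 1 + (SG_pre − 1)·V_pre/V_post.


pts_pre = (1.064 − 1)·1000 = 64.0000
pts_post = 64.0000·35.2/25.3 = 89.0435
SG_post = 1 + 89.0435/1000

1.0890


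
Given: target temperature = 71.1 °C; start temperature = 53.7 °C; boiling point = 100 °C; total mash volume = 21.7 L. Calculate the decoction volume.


V_dec = V_total·(T_target − T_start)/(T_boil − T_start)
V_dec = 21.7·(71.1 − 53.7)/(100 − 53.7)

8.1551 L


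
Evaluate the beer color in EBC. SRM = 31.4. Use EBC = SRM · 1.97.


EBC = 31.4 · 1.97

61.8580 EBC


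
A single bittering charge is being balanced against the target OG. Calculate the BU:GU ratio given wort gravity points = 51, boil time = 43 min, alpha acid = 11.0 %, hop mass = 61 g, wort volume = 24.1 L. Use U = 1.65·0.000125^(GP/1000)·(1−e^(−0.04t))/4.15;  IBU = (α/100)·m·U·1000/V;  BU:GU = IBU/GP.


U = 1.65·0.000125^(51/1000)·(1−e^(−0.04·43))/4.15 = 0.2064
IBU = (11.0/100)·61·0.2064·1000/24.1 = 57.4635
BU:GU = 57.4635/51

1.1267


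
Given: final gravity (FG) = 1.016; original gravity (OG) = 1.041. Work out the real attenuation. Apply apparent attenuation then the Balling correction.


AA = (OG−FG)/(OG−1)·100;  RA = AA·0.8192
AA = (1.041 − 1.016)/(1.041 − 1)·100 = 60.9756
RA = 60.9756·0.8192

49.9512 %


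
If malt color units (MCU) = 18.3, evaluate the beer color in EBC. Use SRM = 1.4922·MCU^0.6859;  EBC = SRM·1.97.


SRM = 1.4922·18.3^0.6859 = 10.9583
EBC = 10.9583·1.97

21.5878 EBC


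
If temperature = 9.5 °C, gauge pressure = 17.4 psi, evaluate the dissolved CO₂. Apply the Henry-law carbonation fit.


vols = (P + 14.695)·(0.01821 + 0.09011·e^(−0.04·T))
vols = (17.4 + 14.695)·(0.01821 + 0.09011·e^(−0.04·9.5))

2.5622 volumes


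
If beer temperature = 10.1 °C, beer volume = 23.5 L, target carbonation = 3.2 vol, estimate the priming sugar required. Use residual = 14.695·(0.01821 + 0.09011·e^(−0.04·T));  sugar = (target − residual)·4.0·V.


residual = 14.695·(0.01821 + 0.09011·e^(−0.04·10.1)) = 1.1517
sugar = (3.2 − 1.1517)·4.0·23.5

192.5432 g


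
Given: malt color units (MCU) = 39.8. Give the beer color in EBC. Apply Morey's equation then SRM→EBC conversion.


SRM = 1.4922·MCU^0.6859;  EBC = SRM·1.97
SRM = 1.4922·39.8^0.6859 = 18.6718
EBC = 18.6718·1.97

36.7835 EBC


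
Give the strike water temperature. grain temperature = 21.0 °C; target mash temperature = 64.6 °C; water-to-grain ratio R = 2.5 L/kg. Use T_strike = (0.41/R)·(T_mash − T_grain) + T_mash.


T_strike = (0.41/2.5)·(64.6 − 21.0) + 64.6

71.7504 °C


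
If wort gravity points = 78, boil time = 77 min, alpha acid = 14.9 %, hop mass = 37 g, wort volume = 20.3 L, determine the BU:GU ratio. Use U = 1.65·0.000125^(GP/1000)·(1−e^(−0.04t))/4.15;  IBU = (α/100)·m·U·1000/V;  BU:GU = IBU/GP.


U = 1.65·0.000125^(78/1000)·(1−e^(−0.04·77))/4.15 = 0.1882
IBU = (14.9/100)·37·0.1882·1000/20.3 = 51.1039
BU:GU = 51.1039/78

0.6552


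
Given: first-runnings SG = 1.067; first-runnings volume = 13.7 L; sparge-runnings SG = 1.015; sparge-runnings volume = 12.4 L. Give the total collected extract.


total = Σ (SG_i − 1)·1000·V_i
first = (1.067 − 1)·1000·13.7 = 917.9000
sparge = (1.015 − 1)·1000·12.4 = 186.0000
total = 917.9000 + 186.0000

1103.9000 gravity·L


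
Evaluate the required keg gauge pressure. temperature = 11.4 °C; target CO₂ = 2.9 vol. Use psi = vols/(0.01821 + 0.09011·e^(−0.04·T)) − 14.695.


psi = 2.9/(0.01821 + 0.09011·e^(−0.04·11.4)) − 14.695

23.8059 psi


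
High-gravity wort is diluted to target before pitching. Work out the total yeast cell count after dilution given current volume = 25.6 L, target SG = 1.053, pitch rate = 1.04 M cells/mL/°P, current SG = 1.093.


V_w = V·((SG_c−1)/(SG_t−1)−1);  °P = 259 − 259/SG_t;  cells = rate·(V+V_w)·°P
V_w = 25.6·((1.093−1)/(1.053−1)−1) = 19.3208
V_final = 25.6 + 19.3208 = 44.9208
°P = 259 − 259/1.053 = 13.0361
cells = 1.04·44.9208·13.0361

609.0145 billion cells


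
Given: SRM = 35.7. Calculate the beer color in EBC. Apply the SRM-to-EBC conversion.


EBC = SRM · 1.97
EBC = 35.7 · 1.97

70.3290 EBC


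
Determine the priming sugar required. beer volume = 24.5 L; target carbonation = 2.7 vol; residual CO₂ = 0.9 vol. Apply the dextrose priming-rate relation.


sugar = (target − residual)·4.0·V
sugar = (2.7 − 0.9)·4.0·24.5

176.4000 g


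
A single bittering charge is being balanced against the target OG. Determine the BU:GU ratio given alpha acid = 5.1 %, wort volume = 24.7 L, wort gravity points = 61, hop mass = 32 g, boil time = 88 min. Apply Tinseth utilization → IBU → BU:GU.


U = 1.65·0.000125^(GP/1000)·(1−e^(−0.04t))/4.15;  IBU = (α/100)·m·U·1000/V;  BU:GU = IBU/GP
U = 1.65·0.000125^(61/1000)·(1−e^(−0.04·88))/4.15 = 0.2230
IBU = (5.1/100)·32·0.2230·1000/24.7 = 14.7340
BU:GU = 14.7340/61

0.2415


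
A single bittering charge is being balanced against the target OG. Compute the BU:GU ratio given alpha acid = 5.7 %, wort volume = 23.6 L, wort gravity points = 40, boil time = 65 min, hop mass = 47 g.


U = 1.65·0.000125^(GP/1000)·(1−e^(−0.04t))/4.15;  IBU = (α/100)·m·U·1000/V;  BU:GU = IBU/GP
U = 1.65·0.000125^(40/1000)·(1−e^(−0.04·65))/4.15 = 0.2569
IBU = (5.7/100)·47·0.2569·1000/23.6 = 29.1646
BU:GU = 29.1646/40

0.7291


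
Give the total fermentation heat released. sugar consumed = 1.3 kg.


Q = m_sugar · 590 kJ/kg
Q = 1.3 · 590

767.0000 kJ


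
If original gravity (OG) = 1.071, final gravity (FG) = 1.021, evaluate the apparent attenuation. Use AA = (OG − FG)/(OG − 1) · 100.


AA = (1.071 − 1.021)/(1.071 − 1) · 100

70.4225 %


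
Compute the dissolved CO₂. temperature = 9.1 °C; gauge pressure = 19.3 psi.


vols = (P + 14.695)·(0.01821 + 0.09011·e^(−0.04·T))
vols = (19.3 + 14.695)·(0.01821 + 0.09011·e^(−0.04·9.1))

2.7477 volumes


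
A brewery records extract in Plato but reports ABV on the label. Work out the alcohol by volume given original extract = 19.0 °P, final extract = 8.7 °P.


SG = 259/(259 − P);  ABV = (OG − FG)·131.25
OG = 259/(259 − 19.0) = 1.0792
FG = 259/(259 − 8.7) = 1.0348
ABV = (1.0792 − 1.0348)·131.25

5.8286 % ABV


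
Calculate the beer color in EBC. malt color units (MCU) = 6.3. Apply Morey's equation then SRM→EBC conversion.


SRM = 1.4922·MCU^0.6859;  EBC = SRM·1.97
SRM = 1.4922·6.3^0.6859 = 5.2734
EBC = 5.2734·1.97

10.3887 EBC


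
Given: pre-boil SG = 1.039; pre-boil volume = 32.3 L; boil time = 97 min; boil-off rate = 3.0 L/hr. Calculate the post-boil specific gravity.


V_post = V_pre − rate·(t/60);  SG_post = 1 + (SG_pre−1)·V_pre/V_post
V_post = 32.3 − 3.0·(97/60) = 27.4500
SG_post = 1 + (1.039 − 1)·32.3/27.4500

1.0459


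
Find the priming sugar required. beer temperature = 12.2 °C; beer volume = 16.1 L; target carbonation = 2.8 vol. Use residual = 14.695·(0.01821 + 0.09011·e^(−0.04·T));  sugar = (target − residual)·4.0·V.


residual = 14.695·(0.01821 + 0.09011·e^(−0.04·12.2)) = 1.0804
sugar = (2.8 − 1.0804)·4.0·16.1

110.7397 g


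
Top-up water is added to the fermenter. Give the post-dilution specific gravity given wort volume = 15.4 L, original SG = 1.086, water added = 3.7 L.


SG_new = 1 + (SG_old − 1)·V_old/(V_old + V_water)
pts = (1.086 − 1)·1000·15.4/(15.4 + 3.7) = 69.3403
SG_new = 1 + 69.3403/1000

1.0693


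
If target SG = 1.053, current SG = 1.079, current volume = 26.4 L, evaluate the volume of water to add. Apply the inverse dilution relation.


V_water = V·((SG_curr − 1)/(SG_target − 1) − 1)
V_water = 26.4·((1.079 − 1)/(1.053 − 1) − 1)

12.9509 L


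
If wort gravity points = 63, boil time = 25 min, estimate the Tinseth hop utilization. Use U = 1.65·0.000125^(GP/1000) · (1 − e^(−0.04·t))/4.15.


bigness = 1.65·0.000125^(63/1000) = 0.9367
boil_factor = (1 − e^(−0.04·25))/4.15 = 0.1523
U = 0.9367 · 0.1523

0.1427


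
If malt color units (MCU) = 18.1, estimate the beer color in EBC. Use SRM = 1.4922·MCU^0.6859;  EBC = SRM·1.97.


SRM = 1.4922·18.1^0.6859 = 10.8760
EBC = 10.8760·1.97

21.4257 EBC


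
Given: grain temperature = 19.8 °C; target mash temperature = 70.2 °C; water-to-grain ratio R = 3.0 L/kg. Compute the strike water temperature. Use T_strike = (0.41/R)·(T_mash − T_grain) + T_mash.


T_strike = (0.41/3.0)·(70.2 − 19.8) + 70.2

77.0880 °C


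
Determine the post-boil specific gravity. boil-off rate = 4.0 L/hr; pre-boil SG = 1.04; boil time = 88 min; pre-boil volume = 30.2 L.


V_post = V_pre − rate·(t/60);  SG_post = 1 + (SG_pre−1)·V_pre/V_post
V_post = 30.2 − 4.0·(88/60) = 24.3333
SG_post = 1 + (1.04 − 1)·30.2/24.3333

1.0496


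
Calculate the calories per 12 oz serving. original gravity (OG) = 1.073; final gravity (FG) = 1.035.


ABW = (OG−FG)·131.25·0.79/FG;  °P = 259 − 259/SG (for OG→OE and FG→AE);  RE = 0.1808·OE + 0.8192·AE;  Cal = (6.9·ABW + 4·(RE−0.1))·FG·3.55
ABW = (1.073 − 1.035)·131.25·0.79/1.035 = 3.8069
OE = 259 − 259/1.073 = 17.6207 °P
AE = 259 − 259/1.035 = 8.7585 °P
RE = 0.1808·17.6207 + 0.8192·8.7585 = 10.3607 °P
Cal = (6.9·3.8069 + 4·(10.3607−0.1))·1.035·3.55

247.3156 kcal


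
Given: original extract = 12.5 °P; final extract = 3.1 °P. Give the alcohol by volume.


SG = 259/(259 − P);  ABV = (OG − FG)·131.25
OG = 259/(259 − 12.5) = 1.0507
FG = 259/(259 − 3.1) = 1.0121
ABV = (1.0507 − 1.0121)·131.25

5.0657 % ABV


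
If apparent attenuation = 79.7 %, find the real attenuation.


RA = AA · 0.8192
RA = 79.7 · 0.8192

65.2902 %


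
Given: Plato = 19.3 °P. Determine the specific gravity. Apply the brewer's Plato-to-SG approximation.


SG = 259/(259 − P)
SG = 259/(259 − 19.3)

1.0805


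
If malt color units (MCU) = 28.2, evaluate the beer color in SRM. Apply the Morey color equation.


SRM = 1.4922 · MCU^0.6859
SRM = 1.4922 · 28.2^0.6859

14.7419 SRM


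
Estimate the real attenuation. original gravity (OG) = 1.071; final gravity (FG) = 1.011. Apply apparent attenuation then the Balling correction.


AA = (OG−FG)/(OG−1)·100;  RA = AA·0.8192
AA = (1.071 − 1.011)/(1.071 − 1)·100 = 84.5070
RA = 84.5070·0.8192

69.2282 %


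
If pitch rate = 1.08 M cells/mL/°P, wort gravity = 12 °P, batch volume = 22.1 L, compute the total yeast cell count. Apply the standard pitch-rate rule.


cells (billions) = rate · V_L · °P
cells = 1.08 · 22.1 · 12

286.4160 billion cells


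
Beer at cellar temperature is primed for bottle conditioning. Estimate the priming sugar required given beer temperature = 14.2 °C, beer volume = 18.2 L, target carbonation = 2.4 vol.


residual = 14.695·(0.01821 + 0.09011·e^(−0.04·T));  sugar = (target − residual)·4.0·V
residual = 14.695·(0.01821 + 0.09011·e^(−0.04·14.2)) = 1.0179
sugar = (2.4 − 1.0179)·4.0·18.2

100.6136 g


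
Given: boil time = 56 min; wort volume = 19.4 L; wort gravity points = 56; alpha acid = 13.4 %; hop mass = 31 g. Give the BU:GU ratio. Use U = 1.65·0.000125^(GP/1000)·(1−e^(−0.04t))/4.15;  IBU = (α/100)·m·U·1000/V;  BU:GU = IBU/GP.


U = 1.65·0.000125^(56/1000)·(1−e^(−0.04·56))/4.15 = 0.2148
IBU = (13.4/100)·31·0.2148·1000/19.4 = 45.9878
BU:GU = 45.9878/56

0.8212


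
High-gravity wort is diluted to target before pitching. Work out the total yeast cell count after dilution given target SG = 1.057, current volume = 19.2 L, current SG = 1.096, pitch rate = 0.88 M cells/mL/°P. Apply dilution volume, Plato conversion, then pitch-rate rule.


V_w = V·((SG_c−1)/(SG_t−1)−1);  °P = 259 − 259/SG_t;  cells = rate·(V+V_w)·°P
V_w = 19.2·((1.096−1)/(1.057−1)−1) = 13.1368
V_final = 19.2 + 13.1368 = 32.3368
°P = 259 − 259/1.057 = 13.9669
cells = 0.88·32.3368·13.9669

397.4476 billion cells


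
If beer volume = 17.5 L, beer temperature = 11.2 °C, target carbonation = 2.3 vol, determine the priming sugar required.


residual = 14.695·(0.01821 + 0.09011·e^(−0.04·T));  sugar = (target − residual)·4.0·V
residual = 14.695·(0.01821 + 0.09011·e^(−0.04·11.2)) = 1.1136
sugar = (2.3 − 1.1136)·4.0·17.5

83.0472 g


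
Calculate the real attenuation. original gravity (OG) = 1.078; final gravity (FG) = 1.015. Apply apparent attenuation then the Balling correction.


AA = (OG−FG)/(OG−1)·100;  RA = AA·0.8192
AA = (1.078 − 1.015)/(1.078 − 1)·100 = 80.7692
RA = 80.7692·0.8192

66.1662 %


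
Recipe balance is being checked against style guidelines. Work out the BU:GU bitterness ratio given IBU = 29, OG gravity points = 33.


BU:GU = IBU / OG_points
BU:GU = 29 / 33

0.8788


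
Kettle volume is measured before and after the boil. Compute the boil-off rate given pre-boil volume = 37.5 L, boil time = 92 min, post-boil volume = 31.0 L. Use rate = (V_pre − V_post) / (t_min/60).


rate = (37.5 − 31.0) / (92/60)

4.2391 L/hr


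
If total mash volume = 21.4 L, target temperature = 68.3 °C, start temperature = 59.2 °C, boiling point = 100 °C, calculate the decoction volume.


V_dec = V_total·(T_target − T_start)/(T_boil − T_start)
V_dec = 21.4·(68.3 − 59.2)/(100 − 59.2)

4.7730 L


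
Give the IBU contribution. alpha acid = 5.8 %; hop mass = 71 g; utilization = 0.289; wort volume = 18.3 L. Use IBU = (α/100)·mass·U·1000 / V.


IBU = (5.8/100)·71·0.289·1000 / 18.3

65.0329 IBU


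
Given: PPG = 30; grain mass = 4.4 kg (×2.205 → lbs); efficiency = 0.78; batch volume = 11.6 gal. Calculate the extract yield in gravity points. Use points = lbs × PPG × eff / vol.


lbs = 4.4 × 2.205 = 9.7020
points = 9.7020 × 30 × 0.78 / 11.6

19.5713 points


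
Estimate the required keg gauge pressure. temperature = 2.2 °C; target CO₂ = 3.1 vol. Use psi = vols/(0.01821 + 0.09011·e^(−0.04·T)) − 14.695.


psi = 3.1/(0.01821 + 0.09011·e^(−0.04·2.2)) − 14.695

16.0806 psi


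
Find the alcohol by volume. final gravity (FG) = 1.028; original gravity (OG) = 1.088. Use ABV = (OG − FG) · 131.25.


ABV = (1.088 − 1.028) · 131.25

7.8750 % ABV


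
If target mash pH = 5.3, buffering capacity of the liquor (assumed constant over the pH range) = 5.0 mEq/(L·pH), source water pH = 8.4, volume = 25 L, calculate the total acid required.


acid = buffering capacity · (pH_source − pH_target) · V
acid = 5.0 · (8.4 − 5.3) · 25

387.5000 mEq


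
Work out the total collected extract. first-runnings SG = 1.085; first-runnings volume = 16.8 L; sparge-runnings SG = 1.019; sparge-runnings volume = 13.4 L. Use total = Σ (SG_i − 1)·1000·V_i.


first = (1.085 − 1)·1000·16.8 = 1428.0000
sparge = (1.019 − 1)·1000·13.4 = 254.6000
total = 1428.0000 + 254.6000

1682.6000 gravity·L


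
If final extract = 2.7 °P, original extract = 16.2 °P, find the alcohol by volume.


SG = 259/(259 − P);  ABV = (OG − FG)·131.25
OG = 259/(259 − 16.2) = 1.0667
FG = 259/(259 − 2.7) = 1.0105
ABV = (1.0667 − 1.0105)·131.25

7.3746 % ABV


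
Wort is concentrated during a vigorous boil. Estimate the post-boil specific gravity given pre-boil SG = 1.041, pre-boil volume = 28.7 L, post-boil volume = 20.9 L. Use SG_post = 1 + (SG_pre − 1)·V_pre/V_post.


pts_pre = (1.041 − 1)·1000 = 41.0000
pts_post = 41.0000·28.7/20.9 = 56.3014
SG_post = 1 + 56.3014/1000

1.0563


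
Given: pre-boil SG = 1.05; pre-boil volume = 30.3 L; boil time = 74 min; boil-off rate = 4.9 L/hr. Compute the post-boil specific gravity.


V_post = V_pre − rate·(t/60);  SG_post = 1 + (SG_pre−1)·V_pre/V_post
V_post = 30.3 − 4.9·(74/60) = 24.2567
SG_post = 1 + (1.05 − 1)·30.3/24.2567

1.0625


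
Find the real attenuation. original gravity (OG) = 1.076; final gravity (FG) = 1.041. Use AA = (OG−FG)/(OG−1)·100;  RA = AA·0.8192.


AA = (1.076 − 1.041)/(1.076 − 1)·100 = 46.0526
RA = 46.0526·0.8192

37.7263 %


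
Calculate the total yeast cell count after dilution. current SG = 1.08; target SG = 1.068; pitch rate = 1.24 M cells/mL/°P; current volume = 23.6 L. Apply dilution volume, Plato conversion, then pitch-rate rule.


V_w = V·((SG_c−1)/(SG_t−1)−1);  °P = 259 − 259/SG_t;  cells = rate·(V+V_w)·°P
V_w = 23.6·((1.08−1)/(1.068−1)−1) = 4.1647
V_final = 23.6 + 4.1647 = 27.7647
°P = 259 − 259/1.068 = 16.4906
cells = 1.24·27.7647·16.4906

567.7435 billion cells


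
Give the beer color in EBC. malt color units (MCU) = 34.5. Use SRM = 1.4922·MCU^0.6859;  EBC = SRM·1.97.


SRM = 1.4922·34.5^0.6859 = 16.9284
EBC = 16.9284·1.97

33.3490 EBC


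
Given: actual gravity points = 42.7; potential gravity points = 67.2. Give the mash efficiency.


efficiency = actual / potential × 100
efficiency = 42.7 / 67.2 × 100

63.5417 %


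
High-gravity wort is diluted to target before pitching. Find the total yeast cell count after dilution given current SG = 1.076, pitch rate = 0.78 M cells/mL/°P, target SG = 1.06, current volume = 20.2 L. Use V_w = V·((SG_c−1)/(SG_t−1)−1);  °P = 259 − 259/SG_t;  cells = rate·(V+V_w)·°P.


V_w = 20.2·((1.076−1)/(1.06−1)−1) = 5.3867
V_final = 20.2 + 5.3867 = 25.5867
°P = 259 − 259/1.06 = 14.6604
cells = 0.78·25.5867·14.6604

292.5859 billion cells


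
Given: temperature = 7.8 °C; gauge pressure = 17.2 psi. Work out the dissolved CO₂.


vols = (P + 14.695)·(0.01821 + 0.09011·e^(−0.04·T))
vols = (17.2 + 14.695)·(0.01821 + 0.09011·e^(−0.04·7.8))

2.6846 volumes


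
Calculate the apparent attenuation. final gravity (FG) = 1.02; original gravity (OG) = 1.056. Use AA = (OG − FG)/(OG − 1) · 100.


AA = (1.056 − 1.02)/(1.056 − 1) · 100

64.2857 %


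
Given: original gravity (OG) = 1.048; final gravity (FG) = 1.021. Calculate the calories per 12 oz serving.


ABW = (OG−FG)·131.25·0.79/FG;  °P = 259 − 259/SG (for OG→OE and FG→AE);  RE = 0.1808·OE + 0.8192·AE;  Cal = (6.9·ABW + 4·(RE−0.1))·FG·3.55
ABW = (1.048 − 1.021)·131.25·0.79/1.021 = 2.7420
OE = 259 − 259/1.048 = 11.8626 °P
AE = 259 − 259/1.021 = 5.3271 °P
RE = 0.1808·11.8626 + 0.8192·5.3271 = 6.5087 °P
Cal = (6.9·2.7420 + 4·(6.5087−0.1))·1.021·3.55

161.4905 kcal


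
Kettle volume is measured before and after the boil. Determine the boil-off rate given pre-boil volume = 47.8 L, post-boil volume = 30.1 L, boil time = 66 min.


rate = (V_pre − V_post) / (t_min/60)
rate = (47.8 − 30.1) / (66/60)

16.0909 L/hr


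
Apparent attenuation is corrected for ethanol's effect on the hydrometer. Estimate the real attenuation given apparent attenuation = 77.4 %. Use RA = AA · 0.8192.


RA = 77.4 · 0.8192

63.4061 %


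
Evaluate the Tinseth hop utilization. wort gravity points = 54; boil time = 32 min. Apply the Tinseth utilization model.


U = 1.65·0.000125^(GP/1000) · (1 − e^(−0.04·t))/4.15
bigness = 1.65·0.000125^(54/1000) = 1.0156
boil_factor = (1 − e^(−0.04·32))/4.15 = 0.1740
U = 1.0156 · 0.1740

0.1767


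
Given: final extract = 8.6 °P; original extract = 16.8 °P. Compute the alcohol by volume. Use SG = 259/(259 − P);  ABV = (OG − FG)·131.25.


OG = 259/(259 − 16.8) = 1.0694
FG = 259/(259 − 8.6) = 1.0343
ABV = (1.0694 − 1.0343)·131.25

4.5963 % ABV


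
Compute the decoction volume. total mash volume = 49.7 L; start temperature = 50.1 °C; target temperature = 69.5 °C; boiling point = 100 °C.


V_dec = V_total·(T_target − T_start)/(T_boil − T_start)
V_dec = 49.7·(69.5 − 50.1)/(100 − 50.1)

19.3222 L


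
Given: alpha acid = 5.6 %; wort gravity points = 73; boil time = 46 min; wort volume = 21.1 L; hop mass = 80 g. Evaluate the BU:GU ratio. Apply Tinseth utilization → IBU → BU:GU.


U = 1.65·0.000125^(GP/1000)·(1−e^(−0.04t))/4.15;  IBU = (α/100)·m·U·1000/V;  BU:GU = IBU/GP
U = 1.65·0.000125^(73/1000)·(1−e^(−0.04·46))/4.15 = 0.1735
IBU = (5.6/100)·80·0.1735·1000/21.1 = 36.8465
BU:GU = 36.8465/73

0.5047


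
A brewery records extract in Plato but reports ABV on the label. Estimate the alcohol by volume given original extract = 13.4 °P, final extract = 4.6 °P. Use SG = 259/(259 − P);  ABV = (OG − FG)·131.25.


OG = 259/(259 − 13.4) = 1.0546
FG = 259/(259 − 4.6) = 1.0181
ABV = (1.0546 − 1.0181)·131.25

4.7878 % ABV


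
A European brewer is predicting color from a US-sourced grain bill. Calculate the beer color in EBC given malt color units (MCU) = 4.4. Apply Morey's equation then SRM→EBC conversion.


SRM = 1.4922·MCU^0.6859;  EBC = SRM·1.97
SRM = 1.4922·4.4^0.6859 = 4.1226
EBC = 4.1226·1.97

8.1215 EBC


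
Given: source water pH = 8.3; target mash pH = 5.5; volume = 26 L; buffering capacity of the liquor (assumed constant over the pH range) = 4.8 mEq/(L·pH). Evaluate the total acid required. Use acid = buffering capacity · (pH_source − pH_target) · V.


acid = 4.8 · (8.3 − 5.5) · 26

349.4400 mEq


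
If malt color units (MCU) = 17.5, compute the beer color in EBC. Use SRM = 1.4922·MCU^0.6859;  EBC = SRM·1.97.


SRM = 1.4922·17.5^0.6859 = 10.6274
EBC = 10.6274·1.97

20.9360 EBC


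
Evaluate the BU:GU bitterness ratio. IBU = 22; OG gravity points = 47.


BU:GU = IBU / OG_points
BU:GU = 22 / 47

0.4681


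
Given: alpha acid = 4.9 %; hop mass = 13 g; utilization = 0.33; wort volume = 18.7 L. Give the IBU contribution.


IBU = (α/100)·mass·U·1000 / V
IBU = (4.9/100)·13·0.33·1000 / 18.7

11.2412 IBU


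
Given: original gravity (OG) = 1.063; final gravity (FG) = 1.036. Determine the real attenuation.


AA = (OG−FG)/(OG−1)·100;  RA = AA·0.8192
AA = (1.063 − 1.036)/(1.063 − 1)·100 = 42.8571
RA = 42.8571·0.8192

35.1086 %


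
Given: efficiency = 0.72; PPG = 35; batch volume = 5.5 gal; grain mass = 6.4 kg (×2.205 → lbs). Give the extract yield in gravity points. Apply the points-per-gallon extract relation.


points = lbs × PPG × eff / vol
lbs = 6.4 × 2.205 = 14.1120
points = 14.1120 × 35 × 0.72 / 5.5

64.6586 points


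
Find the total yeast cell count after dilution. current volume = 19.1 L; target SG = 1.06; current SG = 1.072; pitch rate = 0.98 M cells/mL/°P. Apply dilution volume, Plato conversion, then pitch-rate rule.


V_w = V·((SG_c−1)/(SG_t−1)−1);  °P = 259 − 259/SG_t;  cells = rate·(V+V_w)·°P
V_w = 19.1·((1.072−1)/(1.06−1)−1) = 3.8200
V_final = 19.1 + 3.8200 = 22.9200
°P = 259 − 259/1.06 = 14.6604
cells = 0.98·22.9200·14.6604

329.2955 billion cells


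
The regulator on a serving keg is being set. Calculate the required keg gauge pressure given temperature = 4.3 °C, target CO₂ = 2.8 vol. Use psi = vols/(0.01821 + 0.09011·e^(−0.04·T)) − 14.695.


psi = 2.8/(0.01821 + 0.09011·e^(−0.04·4.3)) − 14.695

15.0667 psi


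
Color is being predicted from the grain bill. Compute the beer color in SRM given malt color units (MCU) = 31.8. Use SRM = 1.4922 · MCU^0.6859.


SRM = 1.4922 · 31.8^0.6859

16.0082 SRM


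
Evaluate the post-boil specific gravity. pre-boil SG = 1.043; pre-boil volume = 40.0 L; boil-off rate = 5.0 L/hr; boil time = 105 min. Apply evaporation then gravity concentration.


V_post = V_pre − rate·(t/60);  SG_post = 1 + (SG_pre−1)·V_pre/V_post
V_post = 40.0 − 5.0·(105/60) = 31.2500
SG_post = 1 + (1.043 − 1)·40.0/31.2500

1.0550


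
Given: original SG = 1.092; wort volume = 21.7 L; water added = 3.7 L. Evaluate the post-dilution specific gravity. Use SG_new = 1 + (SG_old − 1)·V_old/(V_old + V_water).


pts = (1.092 − 1)·1000·21.7/(21.7 + 3.7) = 78.5984
SG_new = 1 + 78.5984/1000

1.0786


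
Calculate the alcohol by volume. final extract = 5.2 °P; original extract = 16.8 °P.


SG = 259/(259 − P);  ABV = (OG − FG)·131.25
OG = 259/(259 − 16.8) = 1.0694
FG = 259/(259 − 5.2) = 1.0205
ABV = (1.0694 − 1.0205)·131.25

6.4149 % ABV


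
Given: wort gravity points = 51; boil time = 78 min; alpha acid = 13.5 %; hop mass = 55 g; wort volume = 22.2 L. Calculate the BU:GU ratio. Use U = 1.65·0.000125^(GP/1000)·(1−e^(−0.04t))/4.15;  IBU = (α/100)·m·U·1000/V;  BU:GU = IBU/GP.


U = 1.65·0.000125^(51/1000)·(1−e^(−0.04·78))/4.15 = 0.2403
IBU = (13.5/100)·55·0.2403·1000/22.2 = 80.3726
BU:GU = 80.3726/51

1.5759


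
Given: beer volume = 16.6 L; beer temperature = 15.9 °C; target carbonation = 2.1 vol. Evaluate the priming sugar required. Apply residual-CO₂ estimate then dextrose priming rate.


residual = 14.695·(0.01821 + 0.09011·e^(−0.04·T));  sugar = (target − residual)·4.0·V
residual = 14.695·(0.01821 + 0.09011·e^(−0.04·15.9)) = 0.9686
sugar = (2.1 − 0.9686)·4.0·16.6

75.1238 g


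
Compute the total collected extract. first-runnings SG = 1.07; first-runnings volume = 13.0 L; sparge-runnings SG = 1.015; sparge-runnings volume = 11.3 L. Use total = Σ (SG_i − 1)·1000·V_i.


first = (1.07 − 1)·1000·13.0 = 910.0000
sparge = (1.015 − 1)·1000·11.3 = 169.5000
total = 910.0000 + 169.5000

1079.5000 gravity·L


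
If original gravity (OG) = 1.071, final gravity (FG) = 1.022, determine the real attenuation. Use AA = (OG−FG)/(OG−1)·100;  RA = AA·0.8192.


AA = (1.071 − 1.022)/(1.071 − 1)·100 = 69.0141
RA = 69.0141·0.8192

56.5363 %


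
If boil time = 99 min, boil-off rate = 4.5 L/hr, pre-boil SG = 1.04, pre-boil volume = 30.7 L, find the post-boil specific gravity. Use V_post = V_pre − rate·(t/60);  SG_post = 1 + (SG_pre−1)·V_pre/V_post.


V_post = 30.7 − 4.5·(99/60) = 23.2750
SG_post = 1 + (1.04 − 1)·30.7/23.2750

1.0528


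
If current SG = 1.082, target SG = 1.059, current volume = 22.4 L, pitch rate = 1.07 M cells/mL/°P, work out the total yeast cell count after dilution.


V_w = V·((SG_c−1)/(SG_t−1)−1);  °P = 259 − 259/SG_t;  cells = rate·(V+V_w)·°P
V_w = 22.4·((1.082−1)/(1.059−1)−1) = 8.7322
V_final = 22.4 + 8.7322 = 31.1322
°P = 259 − 259/1.059 = 14.4297
cells = 1.07·31.1322·14.4297

480.6727 billion cells


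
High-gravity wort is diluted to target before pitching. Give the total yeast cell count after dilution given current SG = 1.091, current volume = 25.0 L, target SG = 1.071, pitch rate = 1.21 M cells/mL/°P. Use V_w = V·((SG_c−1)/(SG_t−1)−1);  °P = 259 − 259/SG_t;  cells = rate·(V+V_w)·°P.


V_w = 25.0·((1.091−1)/(1.071−1)−1) = 7.0423
V_final = 25.0 + 7.0423 = 32.0423
°P = 259 − 259/1.071 = 17.1699
cells = 1.21·32.0423·17.1699

665.6977 billion cells


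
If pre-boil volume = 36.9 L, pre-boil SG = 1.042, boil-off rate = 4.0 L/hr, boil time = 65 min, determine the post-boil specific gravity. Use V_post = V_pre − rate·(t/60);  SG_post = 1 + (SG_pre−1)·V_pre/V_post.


V_post = 36.9 − 4.0·(65/60) = 32.5667
SG_post = 1 + (1.042 − 1)·36.9/32.5667

1.0476


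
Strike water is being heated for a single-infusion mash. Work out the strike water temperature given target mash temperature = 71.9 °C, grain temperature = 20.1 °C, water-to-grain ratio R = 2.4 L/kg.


T_strike = (0.41/R)·(T_mash − T_grain) + T_mash
T_strike = (0.41/2.4)·(71.9 − 20.1) + 71.9

80.7492 °C


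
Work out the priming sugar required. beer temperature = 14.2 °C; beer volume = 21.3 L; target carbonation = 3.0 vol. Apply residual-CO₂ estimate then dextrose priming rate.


residual = 14.695·(0.01821 + 0.09011·e^(−0.04·T));  sugar = (target − residual)·4.0·V
residual = 14.695·(0.01821 + 0.09011·e^(−0.04·14.2)) = 1.0179
sugar = (3.0 − 1.0179)·4.0·21.3

168.8711 g


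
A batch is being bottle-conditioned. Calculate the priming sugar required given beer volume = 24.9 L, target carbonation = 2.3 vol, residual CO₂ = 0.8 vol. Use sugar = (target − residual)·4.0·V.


sugar = (2.3 − 0.8)·4.0·24.9

149.4000 g


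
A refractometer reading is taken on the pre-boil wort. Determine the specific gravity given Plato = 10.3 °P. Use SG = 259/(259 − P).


SG = 259/(259 − 10.3)

1.0414


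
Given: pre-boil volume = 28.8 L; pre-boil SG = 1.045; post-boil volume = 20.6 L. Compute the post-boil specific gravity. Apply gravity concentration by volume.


SG_post = 1 + (SG_pre − 1)·V_pre/V_post
pts_pre = (1.045 − 1)·1000 = 45.0000
pts_post = 45.0000·28.8/20.6 = 62.9126
SG_post = 1 + 62.9126/1000

1.0629


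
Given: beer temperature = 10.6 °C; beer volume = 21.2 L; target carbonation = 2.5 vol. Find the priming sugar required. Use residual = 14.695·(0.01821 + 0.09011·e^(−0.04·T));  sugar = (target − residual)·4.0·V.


residual = 14.695·(0.01821 + 0.09011·e^(−0.04·10.6)) = 1.1342
sugar = (2.5 − 1.1342)·4.0·21.2

115.8231 g


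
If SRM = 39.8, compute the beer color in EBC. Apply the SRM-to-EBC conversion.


EBC = SRM · 1.97
EBC = 39.8 · 1.97

78.4060 EBC


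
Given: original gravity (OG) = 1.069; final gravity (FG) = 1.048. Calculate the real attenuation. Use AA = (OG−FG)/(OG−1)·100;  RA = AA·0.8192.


AA = (1.069 − 1.048)/(1.069 − 1)·100 = 30.4348
RA = 30.4348·0.8192

24.9322 %


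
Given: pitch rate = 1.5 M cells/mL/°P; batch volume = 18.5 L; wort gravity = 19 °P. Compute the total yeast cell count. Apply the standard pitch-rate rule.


cells (billions) = rate · V_L · °P
cells = 1.5 · 18.5 · 19

527.2500 billion cells


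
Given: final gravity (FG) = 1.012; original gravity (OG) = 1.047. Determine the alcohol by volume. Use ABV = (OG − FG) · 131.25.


ABV = (1.047 − 1.012) · 131.25

4.5937 % ABV


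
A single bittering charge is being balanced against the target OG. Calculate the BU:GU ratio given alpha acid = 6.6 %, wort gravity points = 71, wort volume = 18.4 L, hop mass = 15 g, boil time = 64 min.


U = 1.65·0.000125^(GP/1000)·(1−e^(−0.04t))/4.15;  IBU = (α/100)·m·U·1000/V;  BU:GU = IBU/GP
U = 1.65·0.000125^(71/1000)·(1−e^(−0.04·64))/4.15 = 0.1938
IBU = (6.6/100)·15·0.1938·1000/18.4 = 10.4278
BU:GU = 10.4278/71

0.1469


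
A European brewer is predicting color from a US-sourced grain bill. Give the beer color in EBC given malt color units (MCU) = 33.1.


SRM = 1.4922·MCU^0.6859;  EBC = SRM·1.97
SRM = 1.4922·33.1^0.6859 = 16.4542
EBC = 16.4542·1.97

32.4148 EBC
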